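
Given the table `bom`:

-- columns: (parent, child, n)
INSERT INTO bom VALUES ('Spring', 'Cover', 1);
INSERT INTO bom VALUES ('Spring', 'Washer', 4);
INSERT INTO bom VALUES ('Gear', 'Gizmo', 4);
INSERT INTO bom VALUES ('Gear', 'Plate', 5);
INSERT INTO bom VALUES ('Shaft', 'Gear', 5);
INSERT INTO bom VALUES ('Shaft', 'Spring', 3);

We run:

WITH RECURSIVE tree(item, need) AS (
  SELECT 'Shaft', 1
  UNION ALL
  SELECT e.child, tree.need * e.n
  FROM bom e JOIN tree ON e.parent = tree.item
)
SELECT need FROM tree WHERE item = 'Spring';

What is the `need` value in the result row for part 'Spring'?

3

Base: (Shaft, need=1).
Iteration 1: components of {Shaft} -> Gear = 1*5 = 5, Spring = 1*3 = 3.
Iteration 2: components of {Gear,Spring} -> Cover = 3*1 = 3, Gizmo = 5*4 = 20, Plate = 5*5 = 25, Washer = 3*4 = 12.
Iteration 3: no further components; recursion stops.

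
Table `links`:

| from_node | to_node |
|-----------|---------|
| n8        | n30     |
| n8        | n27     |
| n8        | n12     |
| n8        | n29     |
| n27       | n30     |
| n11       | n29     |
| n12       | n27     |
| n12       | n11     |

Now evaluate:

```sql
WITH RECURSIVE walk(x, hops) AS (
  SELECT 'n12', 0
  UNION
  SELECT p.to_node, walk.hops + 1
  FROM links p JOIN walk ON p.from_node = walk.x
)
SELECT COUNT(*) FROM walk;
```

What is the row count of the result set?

5

Base: (n12, hops=0).
Iteration 1: edges from {n12} -> (n11, hops=1), (n27, hops=1).
Iteration 2: edges from {n11,n27} -> (n29, hops=2), (n30, hops=2).
Iteration 3: no outgoing edges from {n29,n30}; recursion stops.
Total rows emitted: 5.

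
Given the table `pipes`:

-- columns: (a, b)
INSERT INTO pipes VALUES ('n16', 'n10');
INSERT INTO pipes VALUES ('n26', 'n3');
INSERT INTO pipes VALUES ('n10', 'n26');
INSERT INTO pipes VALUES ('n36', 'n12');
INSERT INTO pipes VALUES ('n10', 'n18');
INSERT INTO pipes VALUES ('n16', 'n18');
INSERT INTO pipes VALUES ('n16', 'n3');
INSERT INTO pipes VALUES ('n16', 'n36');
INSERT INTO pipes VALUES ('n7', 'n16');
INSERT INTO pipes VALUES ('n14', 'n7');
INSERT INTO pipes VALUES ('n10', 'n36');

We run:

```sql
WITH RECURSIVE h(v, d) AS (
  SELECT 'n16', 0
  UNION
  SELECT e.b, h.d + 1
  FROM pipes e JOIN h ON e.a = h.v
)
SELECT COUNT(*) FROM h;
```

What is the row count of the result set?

Base: (n16, d=0).
Iteration 1: edges from {n16} -> (n10, d=1), (n18, d=1), (n3, d=1), (n36, d=1).
Iteration 2: edges from {n10,n18,n3,n36} -> (n12, d=2), (n18, d=2), (n26, d=2), (n36, d=2).
Iteration 3: edges from {n12,n18,n26,n36} -> (n12, d=3), (n3, d=3).
Iteration 4: no outgoing edges from {n12,n3}; recursion stops.
Total rows emitted: 11.

11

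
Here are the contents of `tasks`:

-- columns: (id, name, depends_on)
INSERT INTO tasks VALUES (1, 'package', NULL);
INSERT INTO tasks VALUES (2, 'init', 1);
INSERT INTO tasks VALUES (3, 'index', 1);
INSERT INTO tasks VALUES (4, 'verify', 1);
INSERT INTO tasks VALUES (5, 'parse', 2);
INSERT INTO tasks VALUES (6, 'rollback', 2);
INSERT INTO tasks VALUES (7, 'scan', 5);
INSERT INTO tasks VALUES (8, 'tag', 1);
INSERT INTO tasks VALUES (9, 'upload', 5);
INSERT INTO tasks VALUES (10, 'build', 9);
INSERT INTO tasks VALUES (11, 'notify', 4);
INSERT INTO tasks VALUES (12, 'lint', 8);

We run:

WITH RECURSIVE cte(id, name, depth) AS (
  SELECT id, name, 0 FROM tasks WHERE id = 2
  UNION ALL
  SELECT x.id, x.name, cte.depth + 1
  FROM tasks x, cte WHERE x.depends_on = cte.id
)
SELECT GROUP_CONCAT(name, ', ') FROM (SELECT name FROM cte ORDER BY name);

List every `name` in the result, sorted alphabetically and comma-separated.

Base: id=2 (init) at depth 0.
Iteration 1: rows with depends_on in {2} -> parse (id 5, depth 1), rollback (id 6, depth 1).
Iteration 2: rows with depends_on in {5,6} -> scan (id 7, depth 2), upload (id 9, depth 2).
Iteration 3: rows with depends_on in {7,9} -> build (id 10, depth 3).
Iteration 4: no rows with depends_on in {10}; recursion stops.

build, init, parse, rollback, scan, upload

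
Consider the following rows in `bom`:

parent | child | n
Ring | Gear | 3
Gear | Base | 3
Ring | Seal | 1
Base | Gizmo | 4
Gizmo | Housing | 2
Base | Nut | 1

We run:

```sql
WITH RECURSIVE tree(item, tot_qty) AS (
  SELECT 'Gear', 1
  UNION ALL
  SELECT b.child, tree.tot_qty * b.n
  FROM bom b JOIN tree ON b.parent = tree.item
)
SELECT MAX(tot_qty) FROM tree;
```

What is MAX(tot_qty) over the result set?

24

Base: (Gear, tot_qty=1).
Iteration 1: components of {Gear} -> Base = 1*3 = 3.
Iteration 2: components of {Base} -> Gizmo = 3*4 = 12, Nut = 3*1 = 3.
Iteration 3: components of {Gizmo,Nut} -> Housing = 12*2 = 24.
Iteration 4: no further components; recursion stops.
tot_qty values: 1, 3, 12, 3, 24; the maximum is 24.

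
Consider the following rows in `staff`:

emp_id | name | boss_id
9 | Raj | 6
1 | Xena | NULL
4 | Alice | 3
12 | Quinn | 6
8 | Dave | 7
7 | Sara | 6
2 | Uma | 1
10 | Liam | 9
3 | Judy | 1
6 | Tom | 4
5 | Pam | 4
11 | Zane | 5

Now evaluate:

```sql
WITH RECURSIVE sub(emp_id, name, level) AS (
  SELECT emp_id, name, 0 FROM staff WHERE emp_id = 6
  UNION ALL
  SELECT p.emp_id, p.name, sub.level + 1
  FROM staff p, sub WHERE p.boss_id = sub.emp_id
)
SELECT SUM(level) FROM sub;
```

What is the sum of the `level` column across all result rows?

Base: emp_id=6 (Tom) at level 0.
Iteration 1: rows with boss_id in {6} -> Sara (id 7, level 1), Raj (id 9, level 1), Quinn (id 12, level 1).
Iteration 2: rows with boss_id in {7,9,12} -> Dave (id 8, level 2), Liam (id 10, level 2).
Iteration 3: no rows with boss_id in {8,10}; recursion stops.
SUM(level) = 0 + 1 + 1 + 1 + 2 + 2 = 7.

7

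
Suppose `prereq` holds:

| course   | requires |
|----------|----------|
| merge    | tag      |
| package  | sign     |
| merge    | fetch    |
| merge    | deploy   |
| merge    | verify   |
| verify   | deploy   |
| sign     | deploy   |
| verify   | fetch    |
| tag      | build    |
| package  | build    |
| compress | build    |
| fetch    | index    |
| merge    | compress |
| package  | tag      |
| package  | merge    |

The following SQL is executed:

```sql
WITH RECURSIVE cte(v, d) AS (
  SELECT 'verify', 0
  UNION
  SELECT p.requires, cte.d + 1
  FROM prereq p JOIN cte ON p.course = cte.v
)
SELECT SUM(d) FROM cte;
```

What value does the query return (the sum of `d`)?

4

Base: (verify, d=0).
Iteration 1: edges from {verify} -> (deploy, d=1), (fetch, d=1).
Iteration 2: edges from {deploy,fetch} -> (index, d=2).
Iteration 3: no outgoing edges from {index}; recursion stops.
SUM(d) = 0 + 1 + 1 + 2 = 4.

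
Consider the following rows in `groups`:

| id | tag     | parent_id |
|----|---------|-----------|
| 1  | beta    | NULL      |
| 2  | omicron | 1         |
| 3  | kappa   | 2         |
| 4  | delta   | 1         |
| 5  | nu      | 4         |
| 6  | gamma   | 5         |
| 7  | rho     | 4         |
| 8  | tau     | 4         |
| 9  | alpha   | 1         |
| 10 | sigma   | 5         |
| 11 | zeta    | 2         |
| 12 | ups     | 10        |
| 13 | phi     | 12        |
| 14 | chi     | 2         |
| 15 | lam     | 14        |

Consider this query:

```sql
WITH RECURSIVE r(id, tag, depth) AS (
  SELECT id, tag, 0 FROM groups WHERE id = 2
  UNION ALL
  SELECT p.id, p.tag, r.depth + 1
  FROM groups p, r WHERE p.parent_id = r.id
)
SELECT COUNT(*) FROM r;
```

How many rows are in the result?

Base: id=2 (omicron) at depth 0.
Iteration 1: rows with parent_id in {2} -> kappa (id 3, depth 1), zeta (id 11, depth 1), chi (id 14, depth 1).
Iteration 2: rows with parent_id in {3,11,14} -> lam (id 15, depth 2).
Iteration 3: no rows with parent_id in {15}; recursion stops.
Total rows emitted: 5.

5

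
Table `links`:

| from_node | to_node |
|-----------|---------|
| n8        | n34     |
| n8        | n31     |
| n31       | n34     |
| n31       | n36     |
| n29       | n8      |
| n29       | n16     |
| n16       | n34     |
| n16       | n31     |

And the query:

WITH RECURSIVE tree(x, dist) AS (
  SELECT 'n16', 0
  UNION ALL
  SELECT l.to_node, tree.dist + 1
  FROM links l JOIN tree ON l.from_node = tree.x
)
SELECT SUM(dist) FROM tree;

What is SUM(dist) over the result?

6

Base: (n16, dist=0).
Iteration 1: edges from {n16} -> (n31, dist=1), (n34, dist=1).
Iteration 2: edges from {n31,n34} -> (n34, dist=2), (n36, dist=2).
Iteration 3: no outgoing edges from {n34,n36}; recursion stops.
SUM(dist) = 0 + 1 + 1 + 2 + 2 = 6.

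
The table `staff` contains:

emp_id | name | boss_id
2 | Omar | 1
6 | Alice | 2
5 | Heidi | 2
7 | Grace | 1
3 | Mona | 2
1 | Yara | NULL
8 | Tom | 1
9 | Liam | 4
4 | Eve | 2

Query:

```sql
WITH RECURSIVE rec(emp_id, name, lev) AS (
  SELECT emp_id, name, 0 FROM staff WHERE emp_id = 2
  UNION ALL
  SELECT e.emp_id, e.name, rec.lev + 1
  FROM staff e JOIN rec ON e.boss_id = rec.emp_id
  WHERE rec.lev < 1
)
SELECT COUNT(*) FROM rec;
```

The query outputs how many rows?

5

Base: emp_id=2 (Omar) at lev 0.
Iteration 1: rows with boss_id in {2} -> Mona (id 3, lev 1), Eve (id 4, lev 1), Heidi (id 5, lev 1), Alice (id 6, lev 1).
Iteration 2: lev < 1 fails for all current rows; recursion stops.
Total rows emitted: 5.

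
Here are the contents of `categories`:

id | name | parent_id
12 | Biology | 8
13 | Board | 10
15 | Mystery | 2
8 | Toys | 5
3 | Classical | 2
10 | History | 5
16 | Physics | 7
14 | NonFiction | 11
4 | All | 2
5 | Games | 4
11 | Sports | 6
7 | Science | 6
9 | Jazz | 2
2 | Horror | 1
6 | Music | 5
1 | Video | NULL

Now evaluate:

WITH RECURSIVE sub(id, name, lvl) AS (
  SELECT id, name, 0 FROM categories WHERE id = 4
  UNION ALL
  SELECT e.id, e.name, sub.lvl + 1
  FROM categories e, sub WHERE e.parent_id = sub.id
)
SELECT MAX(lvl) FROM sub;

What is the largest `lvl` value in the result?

Base: id=4 (All) at lvl 0.
Iteration 1: rows with parent_id in {4} -> Games (id 5, lvl 1).
Iteration 2: rows with parent_id in {5} -> Music (id 6, lvl 2), Toys (id 8, lvl 2), History (id 10, lvl 2).
Iteration 3: rows with parent_id in {6,8,10} -> Science (id 7, lvl 3), Sports (id 11, lvl 3), Biology (id 12, lvl 3), Board (id 13, lvl 3).
Iteration 4: rows with parent_id in {7,11,12,13} -> NonFiction (id 14, lvl 4), Physics (id 16, lvl 4).
Iteration 5: no rows with parent_id in {14,16}; recursion stops.
lvl values: 0, 1, 2, 2, 2, 3, 3, 3, 3, 4, 4; the maximum is 4.

4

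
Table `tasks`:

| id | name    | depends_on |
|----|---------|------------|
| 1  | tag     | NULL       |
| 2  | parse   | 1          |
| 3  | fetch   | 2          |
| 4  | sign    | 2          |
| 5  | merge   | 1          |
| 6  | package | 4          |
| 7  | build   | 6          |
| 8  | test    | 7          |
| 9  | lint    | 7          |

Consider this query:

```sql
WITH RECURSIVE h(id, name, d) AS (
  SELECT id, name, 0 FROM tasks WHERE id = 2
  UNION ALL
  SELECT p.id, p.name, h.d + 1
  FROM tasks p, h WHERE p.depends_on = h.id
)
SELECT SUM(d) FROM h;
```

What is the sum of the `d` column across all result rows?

Base: id=2 (parse) at d 0.
Iteration 1: rows with depends_on in {2} -> fetch (id 3, d 1), sign (id 4, d 1).
Iteration 2: rows with depends_on in {3,4} -> package (id 6, d 2).
Iteration 3: rows with depends_on in {6} -> build (id 7, d 3).
Iteration 4: rows with depends_on in {7} -> test (id 8, d 4), lint (id 9, d 4).
Iteration 5: no rows with depends_on in {8,9}; recursion stops.
SUM(d) = 0 + 1 + 1 + 2 + 3 + 4 + 4 = 15.

15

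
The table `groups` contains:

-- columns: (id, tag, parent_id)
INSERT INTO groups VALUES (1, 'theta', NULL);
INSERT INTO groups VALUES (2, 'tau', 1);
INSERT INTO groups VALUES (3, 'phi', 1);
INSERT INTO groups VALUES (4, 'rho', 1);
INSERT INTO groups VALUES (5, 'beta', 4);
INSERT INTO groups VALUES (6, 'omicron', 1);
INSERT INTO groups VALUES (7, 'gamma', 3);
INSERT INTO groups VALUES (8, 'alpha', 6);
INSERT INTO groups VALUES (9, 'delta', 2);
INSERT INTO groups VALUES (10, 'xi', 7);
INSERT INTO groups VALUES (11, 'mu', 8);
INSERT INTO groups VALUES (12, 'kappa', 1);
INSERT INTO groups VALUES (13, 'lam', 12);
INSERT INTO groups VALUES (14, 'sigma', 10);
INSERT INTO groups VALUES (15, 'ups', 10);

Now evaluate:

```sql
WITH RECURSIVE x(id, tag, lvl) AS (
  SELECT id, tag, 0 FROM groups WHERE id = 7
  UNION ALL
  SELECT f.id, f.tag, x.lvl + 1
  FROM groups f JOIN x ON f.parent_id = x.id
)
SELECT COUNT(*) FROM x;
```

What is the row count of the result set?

4

Base: id=7 (gamma) at lvl 0.
Iteration 1: rows with parent_id in {7} -> xi (id 10, lvl 1).
Iteration 2: rows with parent_id in {10} -> sigma (id 14, lvl 2), ups (id 15, lvl 2).
Iteration 3: no rows with parent_id in {14,15}; recursion stops.
Total rows emitted: 4.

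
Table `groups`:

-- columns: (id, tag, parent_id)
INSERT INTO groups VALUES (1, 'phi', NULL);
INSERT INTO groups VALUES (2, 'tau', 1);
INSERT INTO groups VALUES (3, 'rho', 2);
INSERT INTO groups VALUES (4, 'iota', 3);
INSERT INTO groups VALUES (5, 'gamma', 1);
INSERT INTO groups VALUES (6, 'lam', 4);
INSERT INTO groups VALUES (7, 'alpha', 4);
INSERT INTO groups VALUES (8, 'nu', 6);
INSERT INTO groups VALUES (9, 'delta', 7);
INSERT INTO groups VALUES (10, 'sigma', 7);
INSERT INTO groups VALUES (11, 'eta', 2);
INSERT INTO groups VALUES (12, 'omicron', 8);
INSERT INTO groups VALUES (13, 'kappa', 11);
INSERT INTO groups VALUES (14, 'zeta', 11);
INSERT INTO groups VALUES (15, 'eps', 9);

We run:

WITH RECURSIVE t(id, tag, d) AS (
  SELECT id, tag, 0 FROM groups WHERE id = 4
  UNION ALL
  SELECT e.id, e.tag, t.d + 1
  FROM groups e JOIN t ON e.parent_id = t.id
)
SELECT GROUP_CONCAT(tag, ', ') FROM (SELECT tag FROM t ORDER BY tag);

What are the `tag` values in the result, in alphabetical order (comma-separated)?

Base: id=4 (iota) at d 0.
Iteration 1: rows with parent_id in {4} -> lam (id 6, d 1), alpha (id 7, d 1).
Iteration 2: rows with parent_id in {6,7} -> nu (id 8, d 2), delta (id 9, d 2), sigma (id 10, d 2).
Iteration 3: rows with parent_id in {8,9,10} -> omicron (id 12, d 3), eps (id 15, d 3).
Iteration 4: no rows with parent_id in {12,15}; recursion stops.

alpha, delta, eps, iota, lam, nu, omicron, sigma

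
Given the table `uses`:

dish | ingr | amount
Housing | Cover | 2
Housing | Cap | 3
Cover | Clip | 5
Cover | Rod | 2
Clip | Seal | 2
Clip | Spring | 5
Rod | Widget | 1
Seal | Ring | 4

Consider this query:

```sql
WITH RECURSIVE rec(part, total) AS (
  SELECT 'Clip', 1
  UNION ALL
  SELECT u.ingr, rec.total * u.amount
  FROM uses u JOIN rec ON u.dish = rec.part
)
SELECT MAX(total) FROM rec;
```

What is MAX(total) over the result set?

8

Base: (Clip, total=1).
Iteration 1: components of {Clip} -> Seal = 1*2 = 2, Spring = 1*5 = 5.
Iteration 2: components of {Seal,Spring} -> Ring = 2*4 = 8.
Iteration 3: no further components; recursion stops.
total values: 1, 2, 5, 8; the maximum is 8.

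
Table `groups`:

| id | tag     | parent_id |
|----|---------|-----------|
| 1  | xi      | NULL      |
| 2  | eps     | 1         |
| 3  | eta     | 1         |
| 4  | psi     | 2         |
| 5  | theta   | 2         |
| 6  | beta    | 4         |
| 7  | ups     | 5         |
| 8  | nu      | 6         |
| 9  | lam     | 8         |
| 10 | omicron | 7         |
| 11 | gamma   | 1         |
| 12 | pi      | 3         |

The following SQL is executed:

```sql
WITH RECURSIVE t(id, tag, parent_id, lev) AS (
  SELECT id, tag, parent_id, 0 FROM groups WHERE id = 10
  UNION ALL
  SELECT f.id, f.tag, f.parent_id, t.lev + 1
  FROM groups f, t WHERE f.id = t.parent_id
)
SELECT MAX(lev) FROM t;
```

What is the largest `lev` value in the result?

Base: id=10 (omicron), parent_id=7, lev 0.
Iteration 1: join on id=7 -> ups (id 7, parent_id=5, lev 1).
Iteration 2: join on id=5 -> theta (id 5, parent_id=2, lev 2).
Iteration 3: join on id=2 -> eps (id 2, parent_id=1, lev 3).
Iteration 4: join on id=1 -> xi (id 1, parent_id=NULL, lev 4).
Iteration 5: parent_id is NULL; no match; recursion stops.
lev values: 0, 1, 2, 3, 4; the maximum is 4.

4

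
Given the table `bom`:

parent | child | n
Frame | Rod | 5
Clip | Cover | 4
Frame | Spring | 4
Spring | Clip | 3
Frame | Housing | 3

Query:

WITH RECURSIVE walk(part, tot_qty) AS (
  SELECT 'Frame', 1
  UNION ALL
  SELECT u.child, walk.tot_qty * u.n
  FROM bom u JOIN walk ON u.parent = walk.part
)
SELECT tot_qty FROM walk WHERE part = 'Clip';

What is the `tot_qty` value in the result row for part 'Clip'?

Base: (Frame, tot_qty=1).
Iteration 1: components of {Frame} -> Housing = 1*3 = 3, Rod = 1*5 = 5, Spring = 1*4 = 4.
Iteration 2: components of {Housing,Rod,Spring} -> Clip = 4*3 = 12.
Iteration 3: components of {Clip} -> Cover = 12*4 = 48.
Iteration 4: no further components; recursion stops.

12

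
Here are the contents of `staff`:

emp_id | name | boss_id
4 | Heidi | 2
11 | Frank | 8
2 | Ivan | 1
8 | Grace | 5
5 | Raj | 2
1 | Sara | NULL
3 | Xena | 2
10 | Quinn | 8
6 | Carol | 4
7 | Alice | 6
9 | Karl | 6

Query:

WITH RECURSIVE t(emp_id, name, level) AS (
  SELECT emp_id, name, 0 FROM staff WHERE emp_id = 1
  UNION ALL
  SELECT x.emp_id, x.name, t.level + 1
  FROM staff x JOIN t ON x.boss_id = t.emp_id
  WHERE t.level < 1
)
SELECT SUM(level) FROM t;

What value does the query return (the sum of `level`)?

Base: emp_id=1 (Sara) at level 0.
Iteration 1: rows with boss_id in {1} -> Ivan (id 2, level 1).
Iteration 2: level < 1 fails for all current rows; recursion stops.
SUM(level) = 0 + 1 = 1.

1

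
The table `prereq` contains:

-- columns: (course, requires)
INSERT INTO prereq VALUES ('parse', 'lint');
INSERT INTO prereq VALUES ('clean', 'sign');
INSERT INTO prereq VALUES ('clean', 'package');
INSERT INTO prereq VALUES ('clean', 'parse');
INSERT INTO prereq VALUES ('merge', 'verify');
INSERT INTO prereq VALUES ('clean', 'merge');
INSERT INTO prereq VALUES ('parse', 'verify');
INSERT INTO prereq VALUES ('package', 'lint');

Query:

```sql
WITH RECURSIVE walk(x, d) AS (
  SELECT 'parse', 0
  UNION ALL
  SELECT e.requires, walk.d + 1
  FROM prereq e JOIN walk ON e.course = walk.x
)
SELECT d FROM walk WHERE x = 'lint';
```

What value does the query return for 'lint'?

Base: (parse, d=0).
Iteration 1: edges from {parse} -> (lint, d=1), (verify, d=1).
Iteration 2: no outgoing edges from {lint,verify}; recursion stops.

1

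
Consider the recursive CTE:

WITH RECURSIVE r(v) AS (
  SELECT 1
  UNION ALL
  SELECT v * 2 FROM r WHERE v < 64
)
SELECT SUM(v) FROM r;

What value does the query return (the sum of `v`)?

Base: v=1.
Iteration 1: 1 < 64 holds -> v = 1 * 2 = 2.
Iteration 2: 2 < 64 holds -> v = 2 * 2 = 4.
Iteration 3: 4 < 64 holds -> v = 4 * 2 = 8.
Iteration 4: 8 < 64 holds -> v = 8 * 2 = 16.
Iteration 5: 16 < 64 holds -> v = 16 * 2 = 32.
Iteration 6: 32 < 64 holds -> v = 32 * 2 = 64.
Iteration 7: 64 < 64 fails; recursion stops.
SUM(v) = 1 + 2 + 4 + 8 + 16 + 32 + 64 = 127.

127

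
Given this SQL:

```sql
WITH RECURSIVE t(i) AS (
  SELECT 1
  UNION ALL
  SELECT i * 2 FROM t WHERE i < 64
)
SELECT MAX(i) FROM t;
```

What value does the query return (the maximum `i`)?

64

Base: i=1.
Iteration 1: 1 < 64 holds -> i = 1 * 2 = 2.
Iteration 2: 2 < 64 holds -> i = 2 * 2 = 4.
Iteration 3: 4 < 64 holds -> i = 4 * 2 = 8.
Iteration 4: 8 < 64 holds -> i = 8 * 2 = 16.
Iteration 5: 16 < 64 holds -> i = 16 * 2 = 32.
Iteration 6: 32 < 64 holds -> i = 32 * 2 = 64.
Iteration 7: 64 < 64 fails; recursion stops.
i values: 1, 2, 4, 8, 16, 32, 64; the maximum is 64.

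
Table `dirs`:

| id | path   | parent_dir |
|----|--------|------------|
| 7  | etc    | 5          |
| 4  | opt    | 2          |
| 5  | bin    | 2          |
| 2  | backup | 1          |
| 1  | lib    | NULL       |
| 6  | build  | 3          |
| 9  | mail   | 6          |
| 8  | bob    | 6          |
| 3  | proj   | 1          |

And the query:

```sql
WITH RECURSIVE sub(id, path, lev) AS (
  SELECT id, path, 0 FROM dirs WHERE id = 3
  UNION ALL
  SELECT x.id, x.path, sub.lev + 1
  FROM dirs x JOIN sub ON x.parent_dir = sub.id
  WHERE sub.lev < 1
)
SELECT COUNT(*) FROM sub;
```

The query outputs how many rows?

2

Base: id=3 (proj) at lev 0.
Iteration 1: rows with parent_dir in {3} -> build (id 6, lev 1).
Iteration 2: lev < 1 fails for all current rows; recursion stops.
Total rows emitted: 2.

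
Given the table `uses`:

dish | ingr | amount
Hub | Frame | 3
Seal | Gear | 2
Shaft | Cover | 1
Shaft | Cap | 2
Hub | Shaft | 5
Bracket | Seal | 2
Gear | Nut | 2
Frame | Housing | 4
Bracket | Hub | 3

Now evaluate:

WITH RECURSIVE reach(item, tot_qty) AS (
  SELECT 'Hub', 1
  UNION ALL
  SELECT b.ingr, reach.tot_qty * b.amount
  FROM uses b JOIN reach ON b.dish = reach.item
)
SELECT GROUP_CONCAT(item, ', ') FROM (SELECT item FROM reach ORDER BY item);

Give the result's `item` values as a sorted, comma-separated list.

Cap, Cover, Frame, Housing, Hub, Shaft

Base: (Hub, tot_qty=1).
Iteration 1: components of {Hub} -> Frame = 1*3 = 3, Shaft = 1*5 = 5.
Iteration 2: components of {Frame,Shaft} -> Cap = 5*2 = 10, Cover = 5*1 = 5, Housing = 3*4 = 12.
Iteration 3: no further components; recursion stops.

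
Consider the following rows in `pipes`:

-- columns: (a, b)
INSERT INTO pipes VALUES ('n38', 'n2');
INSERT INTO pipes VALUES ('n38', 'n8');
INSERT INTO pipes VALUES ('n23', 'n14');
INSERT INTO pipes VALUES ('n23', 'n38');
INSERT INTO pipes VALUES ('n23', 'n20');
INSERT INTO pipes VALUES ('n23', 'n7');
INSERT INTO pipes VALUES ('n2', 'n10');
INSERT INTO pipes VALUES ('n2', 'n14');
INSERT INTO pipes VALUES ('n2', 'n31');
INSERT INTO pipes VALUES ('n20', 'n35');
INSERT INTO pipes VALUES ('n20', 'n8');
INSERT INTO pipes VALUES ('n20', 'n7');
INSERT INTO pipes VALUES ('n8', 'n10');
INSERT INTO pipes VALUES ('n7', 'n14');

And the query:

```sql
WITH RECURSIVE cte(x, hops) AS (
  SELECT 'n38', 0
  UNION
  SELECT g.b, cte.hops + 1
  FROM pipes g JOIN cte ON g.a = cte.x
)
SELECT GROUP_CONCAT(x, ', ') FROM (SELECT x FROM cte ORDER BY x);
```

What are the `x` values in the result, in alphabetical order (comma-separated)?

n10, n14, n2, n31, n38, n8

Base: (n38, hops=0).
Iteration 1: edges from {n38} -> (n2, hops=1), (n8, hops=1).
Iteration 2: edges from {n2,n8} -> (n10, hops=2), (n14, hops=2), (n31, hops=2). [UNION drops 1 duplicate row(s)]
Iteration 3: no outgoing edges from {n10,n14,n31}; recursion stops.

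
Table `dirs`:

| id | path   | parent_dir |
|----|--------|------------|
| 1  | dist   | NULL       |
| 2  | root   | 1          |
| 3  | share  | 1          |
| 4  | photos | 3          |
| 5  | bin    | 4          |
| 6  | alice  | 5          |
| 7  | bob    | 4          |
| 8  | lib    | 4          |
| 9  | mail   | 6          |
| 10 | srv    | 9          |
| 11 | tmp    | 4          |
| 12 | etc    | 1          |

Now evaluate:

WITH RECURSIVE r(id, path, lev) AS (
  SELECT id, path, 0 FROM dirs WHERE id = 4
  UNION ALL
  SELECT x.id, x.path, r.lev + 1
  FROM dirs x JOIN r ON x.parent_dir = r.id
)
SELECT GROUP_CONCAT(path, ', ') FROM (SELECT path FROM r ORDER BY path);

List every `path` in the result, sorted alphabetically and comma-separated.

Base: id=4 (photos) at lev 0.
Iteration 1: rows with parent_dir in {4} -> bin (id 5, lev 1), bob (id 7, lev 1), lib (id 8, lev 1), tmp (id 11, lev 1).
Iteration 2: rows with parent_dir in {5,7,8,11} -> alice (id 6, lev 2).
Iteration 3: rows with parent_dir in {6} -> mail (id 9, lev 3).
Iteration 4: rows with parent_dir in {9} -> srv (id 10, lev 4).
Iteration 5: no rows with parent_dir in {10}; recursion stops.

alice, bin, bob, lib, mail, photos, srv, tmp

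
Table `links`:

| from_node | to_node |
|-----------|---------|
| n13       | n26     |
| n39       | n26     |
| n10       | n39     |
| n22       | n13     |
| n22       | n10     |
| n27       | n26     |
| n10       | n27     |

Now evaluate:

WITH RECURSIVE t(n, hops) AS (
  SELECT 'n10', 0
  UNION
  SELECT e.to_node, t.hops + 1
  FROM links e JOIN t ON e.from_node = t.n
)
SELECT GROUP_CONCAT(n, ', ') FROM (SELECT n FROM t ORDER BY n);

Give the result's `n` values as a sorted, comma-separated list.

Base: (n10, hops=0).
Iteration 1: edges from {n10} -> (n27, hops=1), (n39, hops=1).
Iteration 2: edges from {n27,n39} -> (n26, hops=2). [UNION drops 1 duplicate row(s)]
Iteration 3: no outgoing edges from {n26}; recursion stops.

n10, n26, n27, n39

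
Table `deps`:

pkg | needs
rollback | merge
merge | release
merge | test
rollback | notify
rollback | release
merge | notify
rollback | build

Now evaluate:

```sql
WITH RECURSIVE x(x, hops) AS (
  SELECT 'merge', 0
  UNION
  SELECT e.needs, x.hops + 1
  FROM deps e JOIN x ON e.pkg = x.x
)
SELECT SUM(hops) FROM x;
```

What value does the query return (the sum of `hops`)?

3

Base: (merge, hops=0).
Iteration 1: edges from {merge} -> (notify, hops=1), (release, hops=1), (test, hops=1).
Iteration 2: no outgoing edges from {notify,release,test}; recursion stops.
SUM(hops) = 0 + 1 + 1 + 1 = 3.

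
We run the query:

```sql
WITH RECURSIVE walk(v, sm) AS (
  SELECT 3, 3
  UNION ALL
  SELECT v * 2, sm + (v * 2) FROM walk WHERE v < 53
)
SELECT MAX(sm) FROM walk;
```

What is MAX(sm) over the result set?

Base: v=3, sm=3.
Iteration 1: 3 < 53 holds -> v = 3 * 2 = 6, sm = 3 + 6 = 9.
Iteration 2: 6 < 53 holds -> v = 6 * 2 = 12, sm = 9 + 12 = 21.
Iteration 3: 12 < 53 holds -> v = 12 * 2 = 24, sm = 21 + 24 = 45.
Iteration 4: 24 < 53 holds -> v = 24 * 2 = 48, sm = 45 + 48 = 93.
Iteration 5: 48 < 53 holds -> v = 48 * 2 = 96, sm = 93 + 96 = 189.
Iteration 6: 96 < 53 fails; recursion stops.
sm values: 3, 9, 21, 45, 93, 189; the maximum is 189.

189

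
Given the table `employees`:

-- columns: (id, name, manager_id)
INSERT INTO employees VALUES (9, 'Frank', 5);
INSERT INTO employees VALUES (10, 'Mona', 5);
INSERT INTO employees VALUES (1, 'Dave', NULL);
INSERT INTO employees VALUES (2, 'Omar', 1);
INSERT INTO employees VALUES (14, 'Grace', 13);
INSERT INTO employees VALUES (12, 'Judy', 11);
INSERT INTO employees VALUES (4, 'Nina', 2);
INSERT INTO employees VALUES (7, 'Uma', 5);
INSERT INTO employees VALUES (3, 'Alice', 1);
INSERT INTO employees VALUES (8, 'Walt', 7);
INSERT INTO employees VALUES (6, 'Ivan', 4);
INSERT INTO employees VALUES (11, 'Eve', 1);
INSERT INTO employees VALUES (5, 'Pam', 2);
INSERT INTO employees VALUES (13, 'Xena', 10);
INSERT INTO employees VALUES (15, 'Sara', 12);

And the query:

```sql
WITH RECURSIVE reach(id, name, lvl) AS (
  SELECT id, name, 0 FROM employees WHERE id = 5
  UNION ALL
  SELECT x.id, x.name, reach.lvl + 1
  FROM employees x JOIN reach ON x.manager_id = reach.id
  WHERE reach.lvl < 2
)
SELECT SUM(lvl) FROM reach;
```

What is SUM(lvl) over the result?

Base: id=5 (Pam) at lvl 0.
Iteration 1: rows with manager_id in {5} -> Uma (id 7, lvl 1), Frank (id 9, lvl 1), Mona (id 10, lvl 1).
Iteration 2: rows with manager_id in {7,9,10} -> Walt (id 8, lvl 2), Xena (id 13, lvl 2).
Iteration 3: lvl < 2 fails for all current rows; recursion stops.
SUM(lvl) = 0 + 1 + 1 + 1 + 2 + 2 = 7.

7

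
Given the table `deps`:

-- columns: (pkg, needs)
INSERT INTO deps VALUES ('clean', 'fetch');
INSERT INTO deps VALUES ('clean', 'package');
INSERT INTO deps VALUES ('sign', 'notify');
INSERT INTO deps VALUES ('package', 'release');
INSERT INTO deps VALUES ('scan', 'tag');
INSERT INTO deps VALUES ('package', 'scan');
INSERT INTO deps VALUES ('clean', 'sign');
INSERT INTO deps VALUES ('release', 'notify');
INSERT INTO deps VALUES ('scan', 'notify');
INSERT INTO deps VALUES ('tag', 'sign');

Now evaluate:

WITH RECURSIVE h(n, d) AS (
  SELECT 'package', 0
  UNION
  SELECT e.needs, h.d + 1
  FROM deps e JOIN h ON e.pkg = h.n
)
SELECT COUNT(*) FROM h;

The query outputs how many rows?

7

Base: (package, d=0).
Iteration 1: edges from {package} -> (release, d=1), (scan, d=1).
Iteration 2: edges from {release,scan} -> (notify, d=2), (tag, d=2). [UNION drops 1 duplicate row(s)]
Iteration 3: edges from {notify,tag} -> (sign, d=3).
Iteration 4: edges from {sign} -> (notify, d=4).
Iteration 5: no outgoing edges from {notify}; recursion stops.
Total rows emitted: 7.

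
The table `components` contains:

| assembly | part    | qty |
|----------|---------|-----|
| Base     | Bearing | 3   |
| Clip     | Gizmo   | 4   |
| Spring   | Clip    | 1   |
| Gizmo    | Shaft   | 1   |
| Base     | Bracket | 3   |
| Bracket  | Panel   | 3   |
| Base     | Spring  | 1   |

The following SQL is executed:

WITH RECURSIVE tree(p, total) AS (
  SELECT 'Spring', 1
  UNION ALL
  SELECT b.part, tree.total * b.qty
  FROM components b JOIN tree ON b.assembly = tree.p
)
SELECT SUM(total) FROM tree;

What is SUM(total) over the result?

Base: (Spring, total=1).
Iteration 1: components of {Spring} -> Clip = 1*1 = 1.
Iteration 2: components of {Clip} -> Gizmo = 1*4 = 4.
Iteration 3: components of {Gizmo} -> Shaft = 4*1 = 4.
Iteration 4: no further components; recursion stops.
SUM(total) = 1 + 1 + 4 + 4 = 10.

10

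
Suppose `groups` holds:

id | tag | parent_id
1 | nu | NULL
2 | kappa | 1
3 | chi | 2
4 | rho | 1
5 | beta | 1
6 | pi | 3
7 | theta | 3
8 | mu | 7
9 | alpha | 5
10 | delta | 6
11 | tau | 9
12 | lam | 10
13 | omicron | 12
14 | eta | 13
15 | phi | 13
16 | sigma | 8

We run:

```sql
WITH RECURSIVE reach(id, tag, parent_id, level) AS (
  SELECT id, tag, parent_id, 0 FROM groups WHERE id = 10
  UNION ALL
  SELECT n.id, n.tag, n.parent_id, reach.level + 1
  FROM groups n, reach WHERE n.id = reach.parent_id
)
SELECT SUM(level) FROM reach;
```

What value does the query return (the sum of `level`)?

Base: id=10 (delta), parent_id=6, level 0.
Iteration 1: join on id=6 -> pi (id 6, parent_id=3, level 1).
Iteration 2: join on id=3 -> chi (id 3, parent_id=2, level 2).
Iteration 3: join on id=2 -> kappa (id 2, parent_id=1, level 3).
Iteration 4: join on id=1 -> nu (id 1, parent_id=NULL, level 4).
Iteration 5: parent_id is NULL; no match; recursion stops.
SUM(level) = 0 + 1 + 2 + 3 + 4 = 10.

10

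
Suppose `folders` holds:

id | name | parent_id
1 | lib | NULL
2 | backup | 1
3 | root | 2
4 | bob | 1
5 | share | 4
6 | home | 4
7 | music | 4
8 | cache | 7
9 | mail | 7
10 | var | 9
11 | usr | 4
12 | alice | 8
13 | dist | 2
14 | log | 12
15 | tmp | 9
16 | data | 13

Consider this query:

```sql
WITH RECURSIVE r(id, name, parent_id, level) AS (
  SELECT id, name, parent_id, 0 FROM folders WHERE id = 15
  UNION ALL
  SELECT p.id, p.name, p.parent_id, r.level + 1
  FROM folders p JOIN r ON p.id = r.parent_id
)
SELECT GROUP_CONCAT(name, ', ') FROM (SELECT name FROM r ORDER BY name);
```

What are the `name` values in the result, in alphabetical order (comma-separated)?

Base: id=15 (tmp), parent_id=9, level 0.
Iteration 1: join on id=9 -> mail (id 9, parent_id=7, level 1).
Iteration 2: join on id=7 -> music (id 7, parent_id=4, level 2).
Iteration 3: join on id=4 -> bob (id 4, parent_id=1, level 3).
Iteration 4: join on id=1 -> lib (id 1, parent_id=NULL, level 4).
Iteration 5: parent_id is NULL; no match; recursion stops.

bob, lib, mail, music, tmp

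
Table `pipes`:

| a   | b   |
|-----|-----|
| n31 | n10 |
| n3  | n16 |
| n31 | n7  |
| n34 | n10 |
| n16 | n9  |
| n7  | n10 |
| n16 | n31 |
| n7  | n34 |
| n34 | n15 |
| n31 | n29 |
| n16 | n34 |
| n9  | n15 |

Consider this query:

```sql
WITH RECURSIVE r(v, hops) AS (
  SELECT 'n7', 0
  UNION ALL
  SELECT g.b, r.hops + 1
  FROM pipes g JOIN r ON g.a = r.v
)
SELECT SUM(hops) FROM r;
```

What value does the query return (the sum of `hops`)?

Base: (n7, hops=0).
Iteration 1: edges from {n7} -> (n10, hops=1), (n34, hops=1).
Iteration 2: edges from {n10,n34} -> (n10, hops=2), (n15, hops=2).
Iteration 3: no outgoing edges from {n10,n15}; recursion stops.
SUM(hops) = 0 + 1 + 1 + 2 + 2 = 6.

6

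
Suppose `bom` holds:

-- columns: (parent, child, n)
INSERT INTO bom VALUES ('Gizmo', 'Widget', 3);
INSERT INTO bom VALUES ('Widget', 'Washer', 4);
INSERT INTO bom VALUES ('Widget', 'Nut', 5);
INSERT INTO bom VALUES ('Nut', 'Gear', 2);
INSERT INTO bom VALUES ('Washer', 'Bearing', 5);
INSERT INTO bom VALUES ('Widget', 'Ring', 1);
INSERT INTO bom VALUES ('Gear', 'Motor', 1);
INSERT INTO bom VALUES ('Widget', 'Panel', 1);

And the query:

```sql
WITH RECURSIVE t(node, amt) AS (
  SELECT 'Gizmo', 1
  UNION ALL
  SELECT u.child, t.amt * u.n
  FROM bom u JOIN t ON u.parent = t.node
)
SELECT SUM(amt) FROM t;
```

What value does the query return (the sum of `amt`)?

157

Base: (Gizmo, amt=1).
Iteration 1: components of {Gizmo} -> Widget = 1*3 = 3.
Iteration 2: components of {Widget} -> Nut = 3*5 = 15, Panel = 3*1 = 3, Ring = 3*1 = 3, Washer = 3*4 = 12.
Iteration 3: components of {Nut,Panel,Ring,Washer} -> Bearing = 12*5 = 60, Gear = 15*2 = 30.
Iteration 4: components of {Bearing,Gear} -> Motor = 30*1 = 30.
Iteration 5: no further components; recursion stops.
SUM(amt) = 1 + 3 + 12 + 15 + 3 + 3 + 60 + 30 + 30 = 157.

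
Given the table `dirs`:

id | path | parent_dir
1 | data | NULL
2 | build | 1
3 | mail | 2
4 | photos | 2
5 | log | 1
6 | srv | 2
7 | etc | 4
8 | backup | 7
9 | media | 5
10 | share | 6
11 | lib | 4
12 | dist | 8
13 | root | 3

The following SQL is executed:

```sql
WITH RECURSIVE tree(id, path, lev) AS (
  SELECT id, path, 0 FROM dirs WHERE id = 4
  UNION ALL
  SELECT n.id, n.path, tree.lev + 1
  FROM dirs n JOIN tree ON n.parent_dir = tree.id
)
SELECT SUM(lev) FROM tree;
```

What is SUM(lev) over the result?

Base: id=4 (photos) at lev 0.
Iteration 1: rows with parent_dir in {4} -> etc (id 7, lev 1), lib (id 11, lev 1).
Iteration 2: rows with parent_dir in {7,11} -> backup (id 8, lev 2).
Iteration 3: rows with parent_dir in {8} -> dist (id 12, lev 3).
Iteration 4: no rows with parent_dir in {12}; recursion stops.
SUM(lev) = 0 + 1 + 1 + 2 + 3 = 7.

7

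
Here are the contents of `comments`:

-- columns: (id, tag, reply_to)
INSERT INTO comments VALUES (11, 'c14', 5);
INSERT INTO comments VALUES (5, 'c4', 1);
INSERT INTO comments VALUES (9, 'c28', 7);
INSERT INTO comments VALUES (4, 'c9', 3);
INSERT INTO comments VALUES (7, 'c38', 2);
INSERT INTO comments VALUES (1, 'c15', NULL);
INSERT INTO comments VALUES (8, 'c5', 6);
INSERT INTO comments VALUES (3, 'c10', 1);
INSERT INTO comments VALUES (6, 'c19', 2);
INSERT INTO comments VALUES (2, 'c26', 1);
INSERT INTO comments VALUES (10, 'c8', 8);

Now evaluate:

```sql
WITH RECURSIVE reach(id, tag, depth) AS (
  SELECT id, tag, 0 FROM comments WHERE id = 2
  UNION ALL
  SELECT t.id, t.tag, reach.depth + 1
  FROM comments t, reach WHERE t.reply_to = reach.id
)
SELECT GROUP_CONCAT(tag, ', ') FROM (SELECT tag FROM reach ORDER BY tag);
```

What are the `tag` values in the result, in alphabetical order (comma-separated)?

c19, c26, c28, c38, c5, c8

Base: id=2 (c26) at depth 0.
Iteration 1: rows with reply_to in {2} -> c19 (id 6, depth 1), c38 (id 7, depth 1).
Iteration 2: rows with reply_to in {6,7} -> c5 (id 8, depth 2), c28 (id 9, depth 2).
Iteration 3: rows with reply_to in {8,9} -> c8 (id 10, depth 3).
Iteration 4: no rows with reply_to in {10}; recursion stops.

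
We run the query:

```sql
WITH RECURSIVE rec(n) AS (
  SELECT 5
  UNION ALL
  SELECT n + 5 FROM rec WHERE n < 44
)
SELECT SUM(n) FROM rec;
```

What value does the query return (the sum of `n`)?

Base: n=5.
Iteration 1: 5 < 44 holds -> n = 5 + 5 = 10.
Iteration 2: 10 < 44 holds -> n = 10 + 5 = 15.
Iteration 3: 15 < 44 holds -> n = 15 + 5 = 20.
Iteration 4: 20 < 44 holds -> n = 20 + 5 = 25.
Iteration 5: 25 < 44 holds -> n = 25 + 5 = 30.
Iteration 6: 30 < 44 holds -> n = 30 + 5 = 35.
Iteration 7: 35 < 44 holds -> n = 35 + 5 = 40.
Iteration 8: 40 < 44 holds -> n = 40 + 5 = 45.
Iteration 9: 45 < 44 fails; recursion stops.
SUM(n) = 5 + 10 + 15 + 20 + 25 + 30 + 35 + 40 + 45 = 225.

225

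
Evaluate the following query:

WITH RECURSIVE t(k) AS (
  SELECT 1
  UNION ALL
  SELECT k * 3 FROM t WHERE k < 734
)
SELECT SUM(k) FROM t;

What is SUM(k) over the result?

Base: k=1.
Iteration 1: 1 < 734 holds -> k = 1 * 3 = 3.
Iteration 2: 3 < 734 holds -> k = 3 * 3 = 9.
Iteration 3: 9 < 734 holds -> k = 9 * 3 = 27.
Iteration 4: 27 < 734 holds -> k = 27 * 3 = 81.
Iteration 5: 81 < 734 holds -> k = 81 * 3 = 243.
Iteration 6: 243 < 734 holds -> k = 243 * 3 = 729.
Iteration 7: 729 < 734 holds -> k = 729 * 3 = 2187.
Iteration 8: 2187 < 734 fails; recursion stops.
SUM(k) = 1 + 3 + 9 + 27 + 81 + 243 + 729 + 2187 = 3280.

3280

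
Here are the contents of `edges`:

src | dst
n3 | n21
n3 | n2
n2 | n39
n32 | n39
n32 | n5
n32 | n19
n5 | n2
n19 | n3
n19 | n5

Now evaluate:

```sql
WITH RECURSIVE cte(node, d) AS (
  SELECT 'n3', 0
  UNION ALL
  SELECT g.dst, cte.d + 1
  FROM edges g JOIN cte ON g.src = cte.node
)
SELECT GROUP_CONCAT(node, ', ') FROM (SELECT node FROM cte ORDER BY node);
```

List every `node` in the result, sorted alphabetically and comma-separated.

Base: (n3, d=0).
Iteration 1: edges from {n3} -> (n2, d=1), (n21, d=1).
Iteration 2: edges from {n2,n21} -> (n39, d=2).
Iteration 3: no outgoing edges from {n39}; recursion stops.

n2, n21, n3, n39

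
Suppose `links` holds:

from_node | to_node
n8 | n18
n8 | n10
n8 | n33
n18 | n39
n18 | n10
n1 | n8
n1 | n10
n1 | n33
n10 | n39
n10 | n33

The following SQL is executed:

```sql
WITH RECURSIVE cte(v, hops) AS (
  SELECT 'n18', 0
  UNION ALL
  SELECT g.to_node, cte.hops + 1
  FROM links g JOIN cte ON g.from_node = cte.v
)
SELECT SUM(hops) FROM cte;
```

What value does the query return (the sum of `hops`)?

6

Base: (n18, hops=0).
Iteration 1: edges from {n18} -> (n10, hops=1), (n39, hops=1).
Iteration 2: edges from {n10,n39} -> (n33, hops=2), (n39, hops=2).
Iteration 3: no outgoing edges from {n33,n39}; recursion stops.
SUM(hops) = 0 + 1 + 1 + 2 + 2 = 6.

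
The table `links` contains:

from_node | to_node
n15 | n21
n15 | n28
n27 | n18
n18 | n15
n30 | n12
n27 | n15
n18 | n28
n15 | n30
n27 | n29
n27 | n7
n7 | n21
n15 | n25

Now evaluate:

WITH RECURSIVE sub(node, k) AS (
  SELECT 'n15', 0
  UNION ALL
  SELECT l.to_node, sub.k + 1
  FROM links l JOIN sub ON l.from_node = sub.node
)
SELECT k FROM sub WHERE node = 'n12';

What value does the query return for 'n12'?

2

Base: (n15, k=0).
Iteration 1: edges from {n15} -> (n21, k=1), (n25, k=1), (n28, k=1), (n30, k=1).
Iteration 2: edges from {n21,n25,n28,n30} -> (n12, k=2).
Iteration 3: no outgoing edges from {n12}; recursion stops.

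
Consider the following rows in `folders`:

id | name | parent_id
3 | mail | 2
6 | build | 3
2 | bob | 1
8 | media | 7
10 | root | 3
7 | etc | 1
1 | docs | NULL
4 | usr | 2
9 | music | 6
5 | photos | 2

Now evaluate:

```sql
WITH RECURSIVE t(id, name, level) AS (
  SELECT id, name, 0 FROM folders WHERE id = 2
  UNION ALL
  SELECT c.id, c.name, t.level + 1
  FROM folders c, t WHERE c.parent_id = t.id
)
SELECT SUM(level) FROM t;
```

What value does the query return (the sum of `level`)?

Base: id=2 (bob) at level 0.
Iteration 1: rows with parent_id in {2} -> mail (id 3, level 1), usr (id 4, level 1), photos (id 5, level 1).
Iteration 2: rows with parent_id in {3,4,5} -> build (id 6, level 2), root (id 10, level 2).
Iteration 3: rows with parent_id in {6,10} -> music (id 9, level 3).
Iteration 4: no rows with parent_id in {9}; recursion stops.
SUM(level) = 0 + 1 + 1 + 1 + 2 + 2 + 3 = 10.

10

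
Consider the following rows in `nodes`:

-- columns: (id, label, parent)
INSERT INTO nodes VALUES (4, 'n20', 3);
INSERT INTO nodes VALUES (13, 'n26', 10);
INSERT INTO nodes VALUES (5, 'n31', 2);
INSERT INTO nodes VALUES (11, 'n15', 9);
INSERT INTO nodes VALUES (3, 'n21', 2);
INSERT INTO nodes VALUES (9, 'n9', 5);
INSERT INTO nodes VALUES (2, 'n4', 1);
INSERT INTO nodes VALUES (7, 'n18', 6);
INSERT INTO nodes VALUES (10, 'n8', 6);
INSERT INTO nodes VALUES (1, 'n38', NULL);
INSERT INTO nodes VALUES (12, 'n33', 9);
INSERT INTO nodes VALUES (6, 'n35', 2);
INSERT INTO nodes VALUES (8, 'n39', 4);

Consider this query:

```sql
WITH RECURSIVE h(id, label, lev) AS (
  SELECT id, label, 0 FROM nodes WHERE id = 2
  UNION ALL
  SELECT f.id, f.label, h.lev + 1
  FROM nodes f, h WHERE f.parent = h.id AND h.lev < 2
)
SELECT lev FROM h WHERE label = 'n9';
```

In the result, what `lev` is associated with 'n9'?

2

Base: id=2 (n4) at lev 0.
Iteration 1: rows with parent in {2} -> n21 (id 3, lev 1), n31 (id 5, lev 1), n35 (id 6, lev 1).
Iteration 2: rows with parent in {3,5,6} -> n20 (id 4, lev 2), n18 (id 7, lev 2), n9 (id 9, lev 2), n8 (id 10, lev 2).
Iteration 3: lev < 2 fails for all current rows; recursion stops.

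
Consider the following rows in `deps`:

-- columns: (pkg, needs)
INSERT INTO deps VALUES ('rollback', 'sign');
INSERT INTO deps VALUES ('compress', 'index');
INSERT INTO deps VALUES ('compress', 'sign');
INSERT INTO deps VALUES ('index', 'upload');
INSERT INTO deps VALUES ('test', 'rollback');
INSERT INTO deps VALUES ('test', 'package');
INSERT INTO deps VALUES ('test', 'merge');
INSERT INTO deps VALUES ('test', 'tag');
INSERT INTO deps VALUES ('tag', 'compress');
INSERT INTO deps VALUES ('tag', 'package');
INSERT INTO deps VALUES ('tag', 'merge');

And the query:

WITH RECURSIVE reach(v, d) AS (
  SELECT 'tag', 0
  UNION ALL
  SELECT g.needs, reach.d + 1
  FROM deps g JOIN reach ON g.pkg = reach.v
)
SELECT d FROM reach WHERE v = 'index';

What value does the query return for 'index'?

Base: (tag, d=0).
Iteration 1: edges from {tag} -> (compress, d=1), (merge, d=1), (package, d=1).
Iteration 2: edges from {compress,merge,package} -> (index, d=2), (sign, d=2).
Iteration 3: edges from {index,sign} -> (upload, d=3).
Iteration 4: no outgoing edges from {upload}; recursion stops.

2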